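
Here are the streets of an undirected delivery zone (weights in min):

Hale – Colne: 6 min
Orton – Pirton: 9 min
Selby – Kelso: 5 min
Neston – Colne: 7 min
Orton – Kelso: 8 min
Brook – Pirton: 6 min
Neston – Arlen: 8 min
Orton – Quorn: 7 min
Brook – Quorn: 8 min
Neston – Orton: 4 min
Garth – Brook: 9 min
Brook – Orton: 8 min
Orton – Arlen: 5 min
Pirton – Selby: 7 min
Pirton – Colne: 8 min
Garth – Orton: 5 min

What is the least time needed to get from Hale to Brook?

Running Dijkstra from Hale:
Hale: 0
Colne: 6  (via Hale)
Neston: 13  (via Colne)
Pirton: 14  (via Colne)
Orton: 17  (via Neston)
Brook: 20  (via Pirton)
Shortest route: Hale–Colne–Pirton–Brook = 20 min.

20 min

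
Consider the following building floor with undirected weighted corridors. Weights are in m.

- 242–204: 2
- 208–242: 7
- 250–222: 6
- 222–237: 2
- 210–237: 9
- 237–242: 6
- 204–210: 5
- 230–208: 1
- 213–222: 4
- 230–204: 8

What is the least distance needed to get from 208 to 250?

21 m

Running Dijkstra from 208:
208: 0
230: 1  (via 208)
242: 7  (via 208)
204: 9  (via 230)
237: 13  (via 242)
210: 14  (via 204)
222: 15  (via 237)
213: 19  (via 222)
250: 21  (via 222)
Shortest route: 208–242–237–222–250 = 21 m.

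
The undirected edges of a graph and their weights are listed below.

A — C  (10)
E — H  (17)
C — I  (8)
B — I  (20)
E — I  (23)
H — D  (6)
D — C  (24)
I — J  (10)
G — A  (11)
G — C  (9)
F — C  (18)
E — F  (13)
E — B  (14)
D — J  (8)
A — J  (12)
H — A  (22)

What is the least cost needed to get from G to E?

Enumerating some paths:
G - A - H - E: 11+22+17 = 50
G - C - I - B - E: 9+8+20+14 = 51
G - C - I - E: 9+8+23 = 40
G - A - C - I - E: 11+10+8+23 = 52
The minimum is 40 via G - C - I - E.

40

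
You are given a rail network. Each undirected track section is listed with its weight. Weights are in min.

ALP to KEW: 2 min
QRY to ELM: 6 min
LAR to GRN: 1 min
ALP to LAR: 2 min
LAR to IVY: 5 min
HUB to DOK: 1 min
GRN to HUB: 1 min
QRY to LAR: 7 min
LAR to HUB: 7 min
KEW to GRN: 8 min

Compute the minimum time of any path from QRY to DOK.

10 min

Enumerating some paths:
QRY → LAR → HUB → DOK: 7+7+1 = 15
QRY → LAR → GRN → HUB → DOK: 7+1+1+1 = 10
The minimum is 10 min via QRY → LAR → GRN → HUB → DOK.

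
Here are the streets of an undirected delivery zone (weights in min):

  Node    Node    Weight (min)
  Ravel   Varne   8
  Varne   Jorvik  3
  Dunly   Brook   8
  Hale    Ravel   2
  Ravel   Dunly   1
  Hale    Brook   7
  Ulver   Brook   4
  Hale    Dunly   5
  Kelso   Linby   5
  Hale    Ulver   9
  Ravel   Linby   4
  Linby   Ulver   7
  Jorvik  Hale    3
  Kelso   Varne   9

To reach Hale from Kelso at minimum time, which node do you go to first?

Compare a few routes:
Kelso → Varne → Jorvik → Hale: 9+3+3 = 15
Kelso → Linby → Ravel → Dunly → Hale: 5+4+1+5 = 15
Kelso → Linby → Ravel → Hale: 5+4+2 = 11
Cheapest is Kelso → Linby → Ravel → Hale at 11 min.
So from Kelso the first move is to Linby.

Linby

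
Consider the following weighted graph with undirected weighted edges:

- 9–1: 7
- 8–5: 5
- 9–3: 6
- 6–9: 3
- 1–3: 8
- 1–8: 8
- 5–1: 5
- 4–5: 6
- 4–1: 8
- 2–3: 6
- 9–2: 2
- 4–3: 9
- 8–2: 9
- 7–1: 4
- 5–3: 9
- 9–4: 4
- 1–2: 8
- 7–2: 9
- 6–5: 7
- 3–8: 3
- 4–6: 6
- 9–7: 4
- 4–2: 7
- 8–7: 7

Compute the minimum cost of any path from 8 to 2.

9

Running Dijkstra from 8:
8: 0
3: 3  (via 8)
5: 5  (via 8)
7: 7  (via 8)
1: 8  (via 8)
2: 9  (via 8)
Shortest route: 8 → 2 = 9.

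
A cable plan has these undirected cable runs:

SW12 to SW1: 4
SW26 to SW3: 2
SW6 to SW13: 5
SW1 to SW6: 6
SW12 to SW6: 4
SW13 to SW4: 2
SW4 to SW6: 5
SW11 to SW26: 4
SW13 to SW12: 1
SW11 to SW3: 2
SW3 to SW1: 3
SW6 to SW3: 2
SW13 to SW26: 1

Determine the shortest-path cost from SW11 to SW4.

Settle nodes by increasing distance from SW11:
SW11: 0
SW3: 2  (via SW11)
SW26: 4  (via SW11)
SW6: 4  (via SW3)
SW13: 5  (via SW26)
SW1: 5  (via SW3)
SW12: 6  (via SW13)
SW4: 7  (via SW13)
Shortest route: SW11–SW26–SW13–SW4 = 7.

7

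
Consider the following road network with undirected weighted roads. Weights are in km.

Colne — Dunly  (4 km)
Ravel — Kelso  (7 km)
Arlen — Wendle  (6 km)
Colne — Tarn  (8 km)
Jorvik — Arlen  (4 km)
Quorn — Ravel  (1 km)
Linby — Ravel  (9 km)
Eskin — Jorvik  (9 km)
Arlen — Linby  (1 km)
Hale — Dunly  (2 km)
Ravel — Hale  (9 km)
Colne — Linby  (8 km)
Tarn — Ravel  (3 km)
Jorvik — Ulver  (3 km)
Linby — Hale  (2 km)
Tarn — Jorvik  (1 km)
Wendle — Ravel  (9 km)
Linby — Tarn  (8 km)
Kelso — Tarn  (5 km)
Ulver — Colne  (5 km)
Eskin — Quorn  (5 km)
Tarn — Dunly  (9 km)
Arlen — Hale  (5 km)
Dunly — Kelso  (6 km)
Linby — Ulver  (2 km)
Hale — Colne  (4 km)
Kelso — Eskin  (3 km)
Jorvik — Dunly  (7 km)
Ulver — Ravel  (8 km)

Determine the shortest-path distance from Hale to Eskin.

11 km

Compare a few routes:
Hale - Dunly - Kelso - Eskin: 2+6+3 = 11
Hale - Ravel - Quorn - Eskin: 9+1+5 = 15
The minimum is 11 km via Hale - Dunly - Kelso - Eskin.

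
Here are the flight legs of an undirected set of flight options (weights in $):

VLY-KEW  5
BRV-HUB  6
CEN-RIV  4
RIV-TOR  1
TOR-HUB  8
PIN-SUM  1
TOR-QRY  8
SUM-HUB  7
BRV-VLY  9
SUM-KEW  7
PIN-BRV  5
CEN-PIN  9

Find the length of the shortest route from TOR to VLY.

$23

Running Dijkstra from TOR:
TOR: 0
RIV: 1  (via TOR)
CEN: 5  (via RIV)
HUB: 8  (via TOR)
QRY: 8  (via TOR)
BRV: 14  (via HUB)
PIN: 14  (via CEN)
SUM: 15  (via HUB)
KEW: 22  (via SUM)
VLY: 23  (via BRV)
Shortest route: TOR–HUB–BRV–VLY = $23.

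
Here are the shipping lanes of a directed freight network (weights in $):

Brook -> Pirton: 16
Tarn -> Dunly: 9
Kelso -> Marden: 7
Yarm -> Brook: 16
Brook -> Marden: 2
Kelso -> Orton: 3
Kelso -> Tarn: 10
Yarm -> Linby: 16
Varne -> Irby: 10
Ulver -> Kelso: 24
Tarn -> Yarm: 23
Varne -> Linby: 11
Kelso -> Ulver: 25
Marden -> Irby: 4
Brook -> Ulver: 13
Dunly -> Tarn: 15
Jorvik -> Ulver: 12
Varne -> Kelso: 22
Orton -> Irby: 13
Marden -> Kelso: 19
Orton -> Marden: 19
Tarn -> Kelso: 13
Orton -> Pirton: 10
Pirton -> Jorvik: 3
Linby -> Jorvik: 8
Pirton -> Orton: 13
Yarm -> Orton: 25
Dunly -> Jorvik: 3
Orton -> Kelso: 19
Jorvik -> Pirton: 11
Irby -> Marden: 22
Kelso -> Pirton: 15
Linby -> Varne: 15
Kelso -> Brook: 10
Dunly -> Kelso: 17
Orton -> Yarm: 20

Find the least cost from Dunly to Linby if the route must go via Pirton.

Best Dunly to Pirton: Dunly → Jorvik → Pirton costing 14
Shortest Pirton→Linby: Pirton → Orton → Yarm → Linby = 49
Total via Pirton: 14 + 49 = $63.

$63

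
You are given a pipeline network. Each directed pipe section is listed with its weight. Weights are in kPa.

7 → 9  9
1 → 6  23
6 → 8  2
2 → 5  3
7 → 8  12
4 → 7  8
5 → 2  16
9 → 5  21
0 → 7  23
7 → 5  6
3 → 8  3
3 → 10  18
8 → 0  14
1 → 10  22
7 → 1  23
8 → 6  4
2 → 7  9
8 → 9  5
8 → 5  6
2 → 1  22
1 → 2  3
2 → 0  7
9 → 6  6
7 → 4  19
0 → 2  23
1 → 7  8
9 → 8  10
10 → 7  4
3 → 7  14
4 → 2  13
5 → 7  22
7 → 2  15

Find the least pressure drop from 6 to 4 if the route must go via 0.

Shortest 6→0: 6 → 8 → 0 = 16
Best 0 to 4: 0 → 7 → 4 costing 42
Total via 0: 16 + 42 = 58 kPa.

58 kPa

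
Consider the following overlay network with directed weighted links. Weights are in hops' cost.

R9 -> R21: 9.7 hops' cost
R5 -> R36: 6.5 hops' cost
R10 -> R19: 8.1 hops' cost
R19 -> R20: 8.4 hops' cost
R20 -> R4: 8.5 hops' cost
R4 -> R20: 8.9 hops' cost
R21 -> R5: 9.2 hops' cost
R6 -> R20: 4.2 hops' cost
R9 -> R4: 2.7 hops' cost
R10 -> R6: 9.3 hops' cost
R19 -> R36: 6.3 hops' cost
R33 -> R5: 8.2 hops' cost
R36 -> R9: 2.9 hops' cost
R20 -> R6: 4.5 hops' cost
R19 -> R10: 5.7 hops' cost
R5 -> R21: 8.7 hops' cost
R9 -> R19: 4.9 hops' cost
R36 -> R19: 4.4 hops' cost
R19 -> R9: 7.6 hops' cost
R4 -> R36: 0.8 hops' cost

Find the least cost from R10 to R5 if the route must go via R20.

44.6 hops' cost

Best R10 to R20: R10 → R6 → R20 costing 13.5
Shortest R20→R5: R20 → R4 → R36 → R9 → R21 → R5 = 31.1
Total via R20: 13.5 + 31.1 = 44.6 hops' cost.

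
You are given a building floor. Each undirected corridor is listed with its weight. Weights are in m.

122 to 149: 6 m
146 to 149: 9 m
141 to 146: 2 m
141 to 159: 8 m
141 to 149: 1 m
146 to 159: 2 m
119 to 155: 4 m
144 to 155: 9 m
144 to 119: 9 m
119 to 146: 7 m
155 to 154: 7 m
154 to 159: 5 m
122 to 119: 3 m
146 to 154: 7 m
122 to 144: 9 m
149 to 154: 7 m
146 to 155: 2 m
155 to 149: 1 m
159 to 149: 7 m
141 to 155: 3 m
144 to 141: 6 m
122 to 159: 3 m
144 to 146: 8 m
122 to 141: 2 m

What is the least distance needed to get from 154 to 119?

Settle nodes by increasing distance from 154:
154: 0
159: 5  (via 154)
155: 7  (via 154)
149: 7  (via 154)
146: 7  (via 154)
141: 8  (via 149)
122: 8  (via 159)
119: 11  (via 155)
Shortest route: 154 → 155 → 119 = 11 m.

11 m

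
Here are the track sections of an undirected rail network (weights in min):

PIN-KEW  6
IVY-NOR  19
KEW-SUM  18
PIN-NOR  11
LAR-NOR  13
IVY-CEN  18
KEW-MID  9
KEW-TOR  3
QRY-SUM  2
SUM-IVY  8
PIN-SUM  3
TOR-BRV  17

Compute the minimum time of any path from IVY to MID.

Candidate routes:
IVY - NOR - PIN - SUM - KEW - MID: 19+11+3+18+9 = 60
IVY - SUM - PIN - KEW - MID: 8+3+6+9 = 26
IVY - NOR - PIN - KEW - MID: 19+11+6+9 = 45
IVY - SUM - KEW - MID: 8+18+9 = 35
Cheapest is IVY - SUM - PIN - KEW - MID at 26 min.

26 min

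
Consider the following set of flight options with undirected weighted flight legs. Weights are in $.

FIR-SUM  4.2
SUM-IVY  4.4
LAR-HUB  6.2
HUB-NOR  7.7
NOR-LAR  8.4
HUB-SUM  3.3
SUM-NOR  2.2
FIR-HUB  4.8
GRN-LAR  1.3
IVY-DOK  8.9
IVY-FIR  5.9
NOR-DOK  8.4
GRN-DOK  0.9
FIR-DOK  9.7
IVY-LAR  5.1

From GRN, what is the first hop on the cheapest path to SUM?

LAR

Compare a few routes:
GRN → LAR → IVY → SUM: 1.3+5.1+4.4 = 10.8
GRN → DOK → NOR → SUM: 0.9+8.4+2.2 = 11.5
GRN → LAR → NOR → SUM: 1.3+8.4+2.2 = 11.9
GRN → DOK → IVY → SUM: 0.9+8.9+4.4 = 14.2
The minimum is $10.8 via GRN → LAR → IVY → SUM.
So from GRN the first move is to LAR.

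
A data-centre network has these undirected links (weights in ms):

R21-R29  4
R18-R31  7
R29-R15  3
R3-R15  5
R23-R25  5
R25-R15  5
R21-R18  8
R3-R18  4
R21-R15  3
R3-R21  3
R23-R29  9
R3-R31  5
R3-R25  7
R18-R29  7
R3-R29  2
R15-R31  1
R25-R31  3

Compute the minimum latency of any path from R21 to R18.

Candidate routes:
R21–R29–R3–R18: 4+2+4 = 10
R21–R3–R18: 3+4 = 7
R21–R18: 8 = 8
Cheapest is R21–R3–R18 at 7 ms.

7 ms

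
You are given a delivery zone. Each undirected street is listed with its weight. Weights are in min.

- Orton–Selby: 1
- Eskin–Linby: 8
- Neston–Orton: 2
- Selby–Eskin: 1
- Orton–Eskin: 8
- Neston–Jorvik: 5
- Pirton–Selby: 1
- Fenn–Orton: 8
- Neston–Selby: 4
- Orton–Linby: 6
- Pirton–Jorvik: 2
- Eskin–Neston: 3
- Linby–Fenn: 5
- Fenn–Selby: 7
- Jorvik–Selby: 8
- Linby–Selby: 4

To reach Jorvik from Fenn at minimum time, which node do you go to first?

Candidate routes:
Fenn–Selby–Pirton–Jorvik: 7+1+2 = 10
Fenn–Orton–Neston–Jorvik: 8+2+5 = 15
Fenn–Linby–Selby–Pirton–Jorvik: 5+4+1+2 = 12
Fenn–Orton–Selby–Pirton–Jorvik: 8+1+1+2 = 12
The minimum is 10 min via Fenn–Selby–Pirton–Jorvik.
So from Fenn the first move is to Selby.

Selby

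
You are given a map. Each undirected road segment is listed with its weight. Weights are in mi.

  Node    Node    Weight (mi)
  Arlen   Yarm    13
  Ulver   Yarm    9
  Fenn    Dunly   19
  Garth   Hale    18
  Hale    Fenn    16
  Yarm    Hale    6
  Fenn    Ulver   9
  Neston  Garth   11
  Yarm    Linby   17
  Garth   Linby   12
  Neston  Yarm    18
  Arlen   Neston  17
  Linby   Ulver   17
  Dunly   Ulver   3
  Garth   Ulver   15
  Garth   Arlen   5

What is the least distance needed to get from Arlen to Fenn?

Running Dijkstra from Arlen:
Arlen: 0
Garth: 5  (via Arlen)
Yarm: 13  (via Arlen)
Neston: 16  (via Garth)
Linby: 17  (via Garth)
Hale: 19  (via Yarm)
Ulver: 20  (via Garth)
Dunly: 23  (via Ulver)
Fenn: 29  (via Ulver)
Shortest route: Arlen–Garth–Ulver–Fenn = 29 mi.

29 mi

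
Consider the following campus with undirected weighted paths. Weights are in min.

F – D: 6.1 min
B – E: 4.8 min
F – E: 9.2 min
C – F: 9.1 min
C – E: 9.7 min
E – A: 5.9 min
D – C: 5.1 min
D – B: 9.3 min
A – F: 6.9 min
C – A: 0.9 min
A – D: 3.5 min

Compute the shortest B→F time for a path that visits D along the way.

Shortest B→D: B–D = 9.3
Best D to F: D–F costing 6.1
Total via D: 9.3 + 6.1 = 15.4 min.

15.4 min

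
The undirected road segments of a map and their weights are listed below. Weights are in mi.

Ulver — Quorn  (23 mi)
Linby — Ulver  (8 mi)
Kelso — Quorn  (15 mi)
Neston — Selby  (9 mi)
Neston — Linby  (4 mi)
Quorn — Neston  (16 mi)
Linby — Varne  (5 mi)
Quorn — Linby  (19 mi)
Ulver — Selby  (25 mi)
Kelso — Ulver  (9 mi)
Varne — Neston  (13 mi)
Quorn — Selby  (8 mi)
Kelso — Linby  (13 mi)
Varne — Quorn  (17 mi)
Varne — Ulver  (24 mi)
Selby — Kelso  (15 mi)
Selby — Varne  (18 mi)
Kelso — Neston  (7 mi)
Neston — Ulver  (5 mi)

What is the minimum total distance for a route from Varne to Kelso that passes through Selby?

Shortest Varne→Selby: Varne → Selby = 18
Best Selby to Kelso: Selby → Kelso costing 15
Total via Selby: 18 + 15 = 33 mi.

33 mi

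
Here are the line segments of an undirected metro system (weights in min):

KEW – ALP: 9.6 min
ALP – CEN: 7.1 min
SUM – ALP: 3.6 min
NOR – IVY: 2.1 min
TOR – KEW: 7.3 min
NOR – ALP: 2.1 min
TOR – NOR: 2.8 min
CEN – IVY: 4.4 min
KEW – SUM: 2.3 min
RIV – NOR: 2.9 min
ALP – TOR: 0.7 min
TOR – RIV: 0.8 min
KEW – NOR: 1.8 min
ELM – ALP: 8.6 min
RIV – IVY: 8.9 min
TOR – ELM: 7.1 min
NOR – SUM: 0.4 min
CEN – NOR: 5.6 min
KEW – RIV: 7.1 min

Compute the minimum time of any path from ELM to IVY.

12 min

Compare a few routes:
ELM - TOR - RIV - NOR - IVY: 7.1+0.8+2.9+2.1 = 12.9
ELM - TOR - NOR - IVY: 7.1+2.8+2.1 = 12
ELM - ALP - NOR - IVY: 8.6+2.1+2.1 = 12.8
Cheapest is ELM - TOR - NOR - IVY at 12 min.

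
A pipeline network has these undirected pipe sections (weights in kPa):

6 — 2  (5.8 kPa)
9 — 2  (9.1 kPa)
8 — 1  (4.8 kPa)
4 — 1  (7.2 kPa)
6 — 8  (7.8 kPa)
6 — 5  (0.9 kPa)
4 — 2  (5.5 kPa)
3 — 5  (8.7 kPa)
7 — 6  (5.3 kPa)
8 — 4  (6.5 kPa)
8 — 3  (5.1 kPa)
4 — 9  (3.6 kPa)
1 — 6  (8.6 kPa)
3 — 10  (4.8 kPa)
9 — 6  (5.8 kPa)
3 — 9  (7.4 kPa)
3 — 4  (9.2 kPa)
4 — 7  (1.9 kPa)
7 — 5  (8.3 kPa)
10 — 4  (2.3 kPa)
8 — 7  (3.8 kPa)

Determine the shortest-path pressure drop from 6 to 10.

9.5 kPa

Shortest distances from 6:
6: 0
5: 0.9  (via 6)
7: 5.3  (via 6)
2: 5.8  (via 6)
9: 5.8  (via 6)
4: 7.2  (via 7)
8: 7.8  (via 6)
1: 8.6  (via 6)
10: 9.5  (via 4)
Shortest route: 6–7–4–10 = 9.5 kPa.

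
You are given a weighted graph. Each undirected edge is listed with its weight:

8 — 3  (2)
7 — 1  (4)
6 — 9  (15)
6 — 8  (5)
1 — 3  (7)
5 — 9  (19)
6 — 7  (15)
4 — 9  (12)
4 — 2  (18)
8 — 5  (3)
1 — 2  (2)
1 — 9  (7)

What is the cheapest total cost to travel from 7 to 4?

23

Candidate routes:
7–1–9–4: 4+7+12 = 23
7–1–2–4: 4+2+18 = 24
7–1–3–8–6–9–4: 4+7+2+5+15+12 = 45
7–6–9–4: 15+15+12 = 42
Cheapest is 7–1–9–4 at 23.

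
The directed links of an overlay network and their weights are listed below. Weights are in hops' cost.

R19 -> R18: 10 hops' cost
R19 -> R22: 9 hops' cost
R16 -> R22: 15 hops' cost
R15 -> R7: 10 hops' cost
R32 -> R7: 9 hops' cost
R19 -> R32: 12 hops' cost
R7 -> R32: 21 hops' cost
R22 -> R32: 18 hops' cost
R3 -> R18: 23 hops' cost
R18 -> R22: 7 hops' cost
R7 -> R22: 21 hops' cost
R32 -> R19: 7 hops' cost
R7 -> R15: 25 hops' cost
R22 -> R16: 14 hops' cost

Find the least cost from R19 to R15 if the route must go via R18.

69 hops' cost

Shortest R19→R18: R19–R18 = 10
Shortest R18→R15: R18–R22–R32–R7–R15 = 59
Total via R18: 10 + 59 = 69 hops' cost.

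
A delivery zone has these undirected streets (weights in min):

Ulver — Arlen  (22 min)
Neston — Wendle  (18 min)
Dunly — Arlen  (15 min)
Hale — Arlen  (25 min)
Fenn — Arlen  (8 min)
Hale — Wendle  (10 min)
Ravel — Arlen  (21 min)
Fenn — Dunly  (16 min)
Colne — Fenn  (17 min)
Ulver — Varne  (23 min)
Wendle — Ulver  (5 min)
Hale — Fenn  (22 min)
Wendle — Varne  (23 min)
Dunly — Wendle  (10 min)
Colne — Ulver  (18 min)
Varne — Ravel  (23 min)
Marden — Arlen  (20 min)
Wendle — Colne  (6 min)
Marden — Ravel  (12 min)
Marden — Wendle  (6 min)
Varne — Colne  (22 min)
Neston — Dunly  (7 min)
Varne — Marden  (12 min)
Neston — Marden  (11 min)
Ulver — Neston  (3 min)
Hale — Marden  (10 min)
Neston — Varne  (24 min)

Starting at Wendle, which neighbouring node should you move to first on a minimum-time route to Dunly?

Compare a few routes:
Wendle–Ulver–Neston–Dunly: 5+3+7 = 15
Wendle–Dunly: 10 = 10
Cheapest is Wendle–Dunly at 10 min.
So from Wendle the first move is to Dunly.

Dunly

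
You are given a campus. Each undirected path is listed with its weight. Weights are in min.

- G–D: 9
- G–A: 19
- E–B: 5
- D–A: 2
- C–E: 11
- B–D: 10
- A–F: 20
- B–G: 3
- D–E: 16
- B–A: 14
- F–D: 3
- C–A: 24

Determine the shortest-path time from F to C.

Enumerating some paths:
F - D - G - B - E - C: 3+9+3+5+11 = 31
F - D - A - B - E - C: 3+2+14+5+11 = 35
F - D - E - C: 3+16+11 = 30
F - D - A - C: 3+2+24 = 29
Cheapest is F - D - A - C at 29 min.

29 min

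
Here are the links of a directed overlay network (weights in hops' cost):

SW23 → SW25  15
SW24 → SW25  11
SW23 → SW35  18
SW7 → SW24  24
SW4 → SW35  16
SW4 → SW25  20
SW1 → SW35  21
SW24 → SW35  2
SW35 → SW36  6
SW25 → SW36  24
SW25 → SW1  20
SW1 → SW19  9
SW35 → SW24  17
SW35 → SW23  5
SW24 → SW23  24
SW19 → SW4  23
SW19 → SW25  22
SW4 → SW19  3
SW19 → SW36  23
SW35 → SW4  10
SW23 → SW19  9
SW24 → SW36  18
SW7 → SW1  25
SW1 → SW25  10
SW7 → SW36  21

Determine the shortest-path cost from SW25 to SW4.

51 hops' cost

Compare a few routes:
SW25 → SW1 → SW19 → SW4: 20+9+23 = 52
SW25 → SW1 → SW35 → SW24 → SW23 → SW19 → SW4: 20+21+17+24+9+23 = 114
SW25 → SW1 → SW35 → SW23 → SW19 → SW4: 20+21+5+9+23 = 78
SW25 → SW1 → SW35 → SW4: 20+21+10 = 51
Cheapest is SW25 → SW1 → SW35 → SW4 at 51 hops' cost.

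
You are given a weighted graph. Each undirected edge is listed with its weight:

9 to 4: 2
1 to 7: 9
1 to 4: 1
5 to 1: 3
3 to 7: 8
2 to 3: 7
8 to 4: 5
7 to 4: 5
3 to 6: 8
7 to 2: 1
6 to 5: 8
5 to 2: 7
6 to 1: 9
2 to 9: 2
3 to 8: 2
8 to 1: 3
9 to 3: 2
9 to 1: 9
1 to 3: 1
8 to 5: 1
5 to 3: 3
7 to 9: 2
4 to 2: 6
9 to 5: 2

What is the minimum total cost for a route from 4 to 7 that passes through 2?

5

Shortest 4→2: 4 → 9 → 2 = 4
Shortest 2→7: 2 → 7 = 1
Total via 2: 4 + 1 = 5.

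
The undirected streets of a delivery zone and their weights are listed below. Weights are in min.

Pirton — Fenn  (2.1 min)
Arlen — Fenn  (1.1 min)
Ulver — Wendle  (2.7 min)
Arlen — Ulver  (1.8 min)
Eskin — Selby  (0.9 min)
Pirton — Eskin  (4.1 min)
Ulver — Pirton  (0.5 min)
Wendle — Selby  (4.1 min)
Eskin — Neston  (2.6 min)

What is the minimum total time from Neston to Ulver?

7.2 min

Shortest distances from Neston:
Neston: 0
Eskin: 2.6  (via Neston)
Selby: 3.5  (via Eskin)
Pirton: 6.7  (via Eskin)
Ulver: 7.2  (via Pirton)
Shortest route: Neston → Eskin → Pirton → Ulver = 7.2 min.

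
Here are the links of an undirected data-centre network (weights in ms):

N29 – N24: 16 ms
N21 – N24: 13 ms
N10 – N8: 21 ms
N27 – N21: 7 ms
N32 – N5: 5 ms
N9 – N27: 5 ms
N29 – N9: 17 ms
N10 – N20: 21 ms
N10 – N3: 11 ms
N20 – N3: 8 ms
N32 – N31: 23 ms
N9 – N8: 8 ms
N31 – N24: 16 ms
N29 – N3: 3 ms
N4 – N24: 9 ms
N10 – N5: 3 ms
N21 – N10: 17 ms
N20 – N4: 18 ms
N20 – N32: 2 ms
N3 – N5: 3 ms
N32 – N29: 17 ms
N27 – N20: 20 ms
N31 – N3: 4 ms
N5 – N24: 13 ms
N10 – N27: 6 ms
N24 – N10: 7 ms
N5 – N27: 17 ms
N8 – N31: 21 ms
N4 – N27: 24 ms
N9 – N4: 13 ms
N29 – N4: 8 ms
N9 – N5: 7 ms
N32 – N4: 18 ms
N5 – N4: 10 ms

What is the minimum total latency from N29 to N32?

Compare a few routes:
N29 → N3 → N5 → N32: 3+3+5 = 11
N29 → N32: 17 = 17
N29 → N3 → N20 → N32: 3+8+2 = 13
Cheapest is N29 → N3 → N5 → N32 at 11 ms.

11 ms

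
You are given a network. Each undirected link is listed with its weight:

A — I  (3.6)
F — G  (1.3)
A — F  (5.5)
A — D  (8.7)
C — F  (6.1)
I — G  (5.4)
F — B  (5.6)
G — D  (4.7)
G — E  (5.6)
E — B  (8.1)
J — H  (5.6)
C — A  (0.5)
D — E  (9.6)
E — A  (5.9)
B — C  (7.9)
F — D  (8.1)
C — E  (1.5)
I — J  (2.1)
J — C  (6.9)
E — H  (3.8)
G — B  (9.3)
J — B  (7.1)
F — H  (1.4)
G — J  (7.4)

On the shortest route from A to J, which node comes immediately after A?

Compare a few routes:
A–I–J: 3.6+2.1 = 5.7
A–C–J: 0.5+6.9 = 7.4
Cheapest is A–I–J at 5.7.
So from A the first move is to I.

I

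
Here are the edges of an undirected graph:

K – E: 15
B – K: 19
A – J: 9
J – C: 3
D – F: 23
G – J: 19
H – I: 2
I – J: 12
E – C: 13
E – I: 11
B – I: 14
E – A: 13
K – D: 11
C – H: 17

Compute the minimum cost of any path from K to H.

28

Running Dijkstra from K:
K: 0
D: 11  (via K)
E: 15  (via K)
B: 19  (via K)
I: 26  (via E)
A: 28  (via E)
C: 28  (via E)
H: 28  (via I)
Shortest route: K → E → I → H = 28.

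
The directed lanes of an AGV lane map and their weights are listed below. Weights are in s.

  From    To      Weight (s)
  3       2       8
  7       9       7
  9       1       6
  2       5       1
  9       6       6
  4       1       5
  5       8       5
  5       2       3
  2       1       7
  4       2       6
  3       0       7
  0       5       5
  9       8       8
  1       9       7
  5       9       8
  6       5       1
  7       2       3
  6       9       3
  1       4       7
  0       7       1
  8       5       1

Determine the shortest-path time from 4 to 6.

18 s

Settle nodes by increasing distance from 4:
4: 0
1: 5  (via 4)
2: 6  (via 4)
5: 7  (via 2)
8: 12  (via 5)
9: 12  (via 1)
6: 18  (via 9)
Shortest route: 4–1–9–6 = 18 s.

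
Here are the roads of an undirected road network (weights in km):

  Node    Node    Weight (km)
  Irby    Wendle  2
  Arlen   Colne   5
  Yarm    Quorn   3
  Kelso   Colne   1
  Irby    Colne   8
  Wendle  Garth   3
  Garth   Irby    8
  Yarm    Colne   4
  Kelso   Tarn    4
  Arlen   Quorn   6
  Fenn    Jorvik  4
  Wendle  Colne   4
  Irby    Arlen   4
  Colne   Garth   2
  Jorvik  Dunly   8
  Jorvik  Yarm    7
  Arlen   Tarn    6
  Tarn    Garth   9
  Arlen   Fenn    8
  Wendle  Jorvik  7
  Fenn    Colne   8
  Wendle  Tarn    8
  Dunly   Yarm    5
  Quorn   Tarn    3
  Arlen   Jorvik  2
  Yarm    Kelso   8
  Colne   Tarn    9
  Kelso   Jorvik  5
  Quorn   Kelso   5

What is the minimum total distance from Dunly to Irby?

14 km

Candidate routes:
Dunly - Jorvik - Arlen - Irby: 8+2+4 = 14
Dunly - Yarm - Colne - Wendle - Irby: 5+4+4+2 = 15
The minimum is 14 km via Dunly - Jorvik - Arlen - Irby.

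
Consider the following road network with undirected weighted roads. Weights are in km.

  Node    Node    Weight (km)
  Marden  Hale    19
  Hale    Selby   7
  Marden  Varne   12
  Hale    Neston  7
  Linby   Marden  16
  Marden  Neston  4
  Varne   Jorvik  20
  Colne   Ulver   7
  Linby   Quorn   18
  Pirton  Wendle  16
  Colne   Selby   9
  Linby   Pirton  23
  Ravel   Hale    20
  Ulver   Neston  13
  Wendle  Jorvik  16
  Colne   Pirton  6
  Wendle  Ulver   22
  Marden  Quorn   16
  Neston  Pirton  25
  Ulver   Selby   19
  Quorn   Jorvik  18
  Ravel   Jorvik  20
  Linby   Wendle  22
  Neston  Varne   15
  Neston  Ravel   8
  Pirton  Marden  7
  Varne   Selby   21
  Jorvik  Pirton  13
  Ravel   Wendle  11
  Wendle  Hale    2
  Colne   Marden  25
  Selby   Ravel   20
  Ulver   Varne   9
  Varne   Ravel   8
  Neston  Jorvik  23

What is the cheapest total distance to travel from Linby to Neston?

20 km

Running Dijkstra from Linby:
Linby: 0
Marden: 16  (via Linby)
Quorn: 18  (via Linby)
Neston: 20  (via Marden)
Shortest route: Linby → Marden → Neston = 20 km.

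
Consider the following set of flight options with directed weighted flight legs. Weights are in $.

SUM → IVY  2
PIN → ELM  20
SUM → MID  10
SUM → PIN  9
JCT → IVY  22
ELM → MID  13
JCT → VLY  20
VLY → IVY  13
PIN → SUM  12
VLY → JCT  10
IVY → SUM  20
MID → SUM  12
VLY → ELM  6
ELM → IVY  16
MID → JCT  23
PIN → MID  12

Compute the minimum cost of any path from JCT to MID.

$39

Compare a few routes:
JCT–IVY–SUM–MID: 22+20+10 = 52
JCT–VLY–ELM–MID: 20+6+13 = 39
JCT–IVY–SUM–PIN–MID: 22+20+9+12 = 63
The minimum is $39 via JCT–VLY–ELM–MID.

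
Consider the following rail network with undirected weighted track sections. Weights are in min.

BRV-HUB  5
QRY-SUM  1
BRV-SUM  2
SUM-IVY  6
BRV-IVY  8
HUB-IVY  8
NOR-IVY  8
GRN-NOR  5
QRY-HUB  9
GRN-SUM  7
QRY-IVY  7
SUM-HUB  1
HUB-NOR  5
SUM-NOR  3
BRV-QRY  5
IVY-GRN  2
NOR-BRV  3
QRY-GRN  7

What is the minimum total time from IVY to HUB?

Shortest distances from IVY:
IVY: 0
GRN: 2  (via IVY)
SUM: 6  (via IVY)
NOR: 7  (via GRN)
HUB: 7  (via SUM)
Shortest route: IVY–SUM–HUB = 7 min.

7 min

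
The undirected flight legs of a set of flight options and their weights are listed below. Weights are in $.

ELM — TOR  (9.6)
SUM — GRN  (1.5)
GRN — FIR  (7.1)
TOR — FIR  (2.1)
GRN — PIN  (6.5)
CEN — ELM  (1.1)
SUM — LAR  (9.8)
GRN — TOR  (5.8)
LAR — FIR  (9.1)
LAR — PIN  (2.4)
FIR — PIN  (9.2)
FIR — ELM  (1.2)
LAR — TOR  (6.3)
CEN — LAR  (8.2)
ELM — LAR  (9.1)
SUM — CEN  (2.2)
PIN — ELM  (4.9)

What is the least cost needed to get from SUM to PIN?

$8

Compare a few routes:
SUM → CEN → ELM → PIN: 2.2+1.1+4.9 = 8.2
SUM → GRN → PIN: 1.5+6.5 = 8
Cheapest is SUM → GRN → PIN at $8.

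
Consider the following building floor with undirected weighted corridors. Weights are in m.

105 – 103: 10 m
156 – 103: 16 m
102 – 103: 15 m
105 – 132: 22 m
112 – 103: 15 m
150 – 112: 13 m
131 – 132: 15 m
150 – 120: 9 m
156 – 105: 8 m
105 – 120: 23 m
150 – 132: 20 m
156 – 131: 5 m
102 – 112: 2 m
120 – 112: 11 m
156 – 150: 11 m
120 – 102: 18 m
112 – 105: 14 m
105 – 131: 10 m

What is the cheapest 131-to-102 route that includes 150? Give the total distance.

31 m

Best 131 to 150: 131 → 156 → 150 costing 16
Shortest 150→102: 150 → 112 → 102 = 15
Total via 150: 16 + 15 = 31 m.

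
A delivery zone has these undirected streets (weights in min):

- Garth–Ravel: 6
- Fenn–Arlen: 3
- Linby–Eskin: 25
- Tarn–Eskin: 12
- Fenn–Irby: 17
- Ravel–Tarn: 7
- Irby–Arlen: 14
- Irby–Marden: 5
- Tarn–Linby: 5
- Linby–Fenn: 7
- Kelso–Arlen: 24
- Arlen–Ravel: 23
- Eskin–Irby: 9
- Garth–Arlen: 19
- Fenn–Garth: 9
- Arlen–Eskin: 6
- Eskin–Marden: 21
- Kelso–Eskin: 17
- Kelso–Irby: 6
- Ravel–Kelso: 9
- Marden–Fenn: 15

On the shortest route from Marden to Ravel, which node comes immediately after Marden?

Irby

Compare a few routes:
Marden–Fenn–Garth–Ravel: 15+9+6 = 30
Marden–Fenn–Linby–Tarn–Ravel: 15+7+5+7 = 34
Marden–Irby–Kelso–Ravel: 5+6+9 = 20
Marden–Irby–Eskin–Tarn–Ravel: 5+9+12+7 = 33
The minimum is 20 min via Marden–Irby–Kelso–Ravel.
So from Marden the first move is to Irby.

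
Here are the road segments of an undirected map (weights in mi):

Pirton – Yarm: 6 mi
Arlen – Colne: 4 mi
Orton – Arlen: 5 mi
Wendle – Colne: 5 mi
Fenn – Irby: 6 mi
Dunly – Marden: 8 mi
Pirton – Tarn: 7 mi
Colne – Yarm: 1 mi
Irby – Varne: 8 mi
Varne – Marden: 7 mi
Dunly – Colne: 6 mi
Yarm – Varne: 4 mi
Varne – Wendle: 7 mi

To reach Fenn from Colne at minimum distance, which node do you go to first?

Enumerating some paths:
Colne → Yarm → Varne → Irby → Fenn: 1+4+8+6 = 19
Colne → Wendle → Varne → Irby → Fenn: 5+7+8+6 = 26
Cheapest is Colne → Yarm → Varne → Irby → Fenn at 19 mi.
So from Colne the first move is to Yarm.

Yarm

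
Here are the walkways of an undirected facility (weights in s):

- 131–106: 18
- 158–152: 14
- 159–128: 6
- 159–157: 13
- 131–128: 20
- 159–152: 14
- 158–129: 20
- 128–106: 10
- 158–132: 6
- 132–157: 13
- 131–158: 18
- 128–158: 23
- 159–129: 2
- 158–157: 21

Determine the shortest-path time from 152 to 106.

30 s

Compare a few routes:
152–159–128–106: 14+6+10 = 30
152–158–131–106: 14+18+18 = 50
152–158–128–106: 14+23+10 = 47
Cheapest is 152–159–128–106 at 30 s.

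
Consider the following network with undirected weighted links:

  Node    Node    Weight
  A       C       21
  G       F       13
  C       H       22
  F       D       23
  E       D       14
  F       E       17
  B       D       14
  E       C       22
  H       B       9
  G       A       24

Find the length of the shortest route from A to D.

57

Compare a few routes:
A → C → E → D: 21+22+14 = 57
A → G → F → E → D: 24+13+17+14 = 68
A → G → F → D: 24+13+23 = 60
A → C → H → B → D: 21+22+9+14 = 66
The minimum is 57 via A → C → E → D.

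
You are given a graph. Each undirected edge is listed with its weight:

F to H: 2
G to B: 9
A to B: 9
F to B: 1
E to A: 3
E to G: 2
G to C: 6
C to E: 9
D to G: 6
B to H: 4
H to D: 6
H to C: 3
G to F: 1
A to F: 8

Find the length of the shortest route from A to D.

11

Shortest distances from A:
A: 0
E: 3  (via A)
G: 5  (via E)
F: 6  (via G)
B: 7  (via F)
H: 8  (via F)
C: 11  (via G)
D: 11  (via G)
Shortest route: A–E–G–D = 11.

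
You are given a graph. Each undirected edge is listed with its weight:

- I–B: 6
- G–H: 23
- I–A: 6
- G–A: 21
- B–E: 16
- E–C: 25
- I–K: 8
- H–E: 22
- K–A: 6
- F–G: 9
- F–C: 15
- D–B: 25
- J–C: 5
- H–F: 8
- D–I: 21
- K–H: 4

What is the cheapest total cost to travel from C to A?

Shortest distances from C:
C: 0
J: 5  (via C)
F: 15  (via C)
H: 23  (via F)
G: 24  (via F)
E: 25  (via C)
K: 27  (via H)
A: 33  (via K)
Shortest route: C–F–H–K–A = 33.

33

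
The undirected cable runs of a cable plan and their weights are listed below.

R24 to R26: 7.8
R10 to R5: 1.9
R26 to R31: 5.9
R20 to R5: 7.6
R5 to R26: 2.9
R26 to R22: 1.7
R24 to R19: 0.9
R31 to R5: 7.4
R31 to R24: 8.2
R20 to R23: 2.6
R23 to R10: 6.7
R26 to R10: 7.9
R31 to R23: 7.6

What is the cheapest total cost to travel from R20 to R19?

Enumerating some paths:
R20–R5–R26–R24–R19: 7.6+2.9+7.8+0.9 = 19.2
R20–R23–R10–R5–R26–R24–R19: 2.6+6.7+1.9+2.9+7.8+0.9 = 22.8
R20–R23–R31–R24–R19: 2.6+7.6+8.2+0.9 = 19.3
Cheapest is R20–R5–R26–R24–R19 at 19.2.

19.2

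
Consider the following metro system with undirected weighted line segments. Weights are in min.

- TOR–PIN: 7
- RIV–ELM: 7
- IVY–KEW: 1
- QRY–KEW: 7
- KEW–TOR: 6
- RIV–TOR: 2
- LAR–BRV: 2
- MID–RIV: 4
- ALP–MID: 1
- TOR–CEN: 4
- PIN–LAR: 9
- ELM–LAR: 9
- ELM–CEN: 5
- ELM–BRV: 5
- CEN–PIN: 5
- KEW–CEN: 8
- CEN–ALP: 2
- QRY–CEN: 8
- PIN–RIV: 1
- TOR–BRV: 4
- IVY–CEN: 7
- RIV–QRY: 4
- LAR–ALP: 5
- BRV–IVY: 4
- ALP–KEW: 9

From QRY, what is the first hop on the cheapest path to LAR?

RIV

Enumerating some paths:
QRY → RIV → MID → ALP → LAR: 4+4+1+5 = 14
QRY → RIV → TOR → BRV → LAR: 4+2+4+2 = 12
QRY → RIV → PIN → LAR: 4+1+9 = 14
The minimum is 12 min via QRY → RIV → TOR → BRV → LAR.
So from QRY the first move is to RIV.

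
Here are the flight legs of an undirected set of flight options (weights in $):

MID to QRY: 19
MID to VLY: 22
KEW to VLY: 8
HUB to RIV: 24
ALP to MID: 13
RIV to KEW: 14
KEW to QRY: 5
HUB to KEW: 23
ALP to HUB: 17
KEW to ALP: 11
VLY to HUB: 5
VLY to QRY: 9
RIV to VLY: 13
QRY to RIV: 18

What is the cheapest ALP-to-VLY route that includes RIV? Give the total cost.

Shortest ALP→RIV: ALP–KEW–RIV = 25
Shortest RIV→VLY: RIV–VLY = 13
Total via RIV: 25 + 13 = $38.

$38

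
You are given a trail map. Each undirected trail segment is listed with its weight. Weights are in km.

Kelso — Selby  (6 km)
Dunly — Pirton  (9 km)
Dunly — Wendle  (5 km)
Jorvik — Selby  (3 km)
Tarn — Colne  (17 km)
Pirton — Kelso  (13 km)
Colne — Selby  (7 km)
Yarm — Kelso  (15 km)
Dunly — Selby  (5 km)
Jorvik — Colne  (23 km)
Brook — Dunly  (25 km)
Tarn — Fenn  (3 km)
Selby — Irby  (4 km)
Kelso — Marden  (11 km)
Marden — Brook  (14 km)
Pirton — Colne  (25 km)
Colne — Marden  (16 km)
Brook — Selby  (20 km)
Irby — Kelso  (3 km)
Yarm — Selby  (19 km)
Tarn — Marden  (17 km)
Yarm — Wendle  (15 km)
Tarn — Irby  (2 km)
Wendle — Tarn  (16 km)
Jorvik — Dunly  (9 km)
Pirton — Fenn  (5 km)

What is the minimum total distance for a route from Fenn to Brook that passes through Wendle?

Best Fenn to Wendle: Fenn–Tarn–Wendle costing 19
Best Wendle to Brook: Wendle–Dunly–Brook costing 30
Total via Wendle: 19 + 30 = 49 km.

49 km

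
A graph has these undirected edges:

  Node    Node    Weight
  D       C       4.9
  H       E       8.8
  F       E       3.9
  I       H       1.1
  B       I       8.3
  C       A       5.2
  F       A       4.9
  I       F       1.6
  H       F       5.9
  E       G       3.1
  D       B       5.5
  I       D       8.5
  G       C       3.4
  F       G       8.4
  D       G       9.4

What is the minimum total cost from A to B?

Running Dijkstra from A:
A: 0
F: 4.9  (via A)
C: 5.2  (via A)
I: 6.5  (via F)
H: 7.6  (via I)
G: 8.6  (via C)
E: 8.8  (via F)
D: 10.1  (via C)
B: 14.8  (via I)
Shortest route: A–F–I–B = 14.8.

14.8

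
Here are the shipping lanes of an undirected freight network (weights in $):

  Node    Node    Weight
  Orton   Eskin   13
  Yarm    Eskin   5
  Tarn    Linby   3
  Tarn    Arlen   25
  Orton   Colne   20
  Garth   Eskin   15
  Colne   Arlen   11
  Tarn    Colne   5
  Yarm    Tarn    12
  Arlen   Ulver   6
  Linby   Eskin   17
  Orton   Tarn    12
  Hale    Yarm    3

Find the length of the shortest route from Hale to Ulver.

Compare a few routes:
Hale → Yarm → Tarn → Colne → Arlen → Ulver: 3+12+5+11+6 = 37
Hale → Yarm → Tarn → Arlen → Ulver: 3+12+25+6 = 46
Cheapest is Hale → Yarm → Tarn → Colne → Arlen → Ulver at $37.

$37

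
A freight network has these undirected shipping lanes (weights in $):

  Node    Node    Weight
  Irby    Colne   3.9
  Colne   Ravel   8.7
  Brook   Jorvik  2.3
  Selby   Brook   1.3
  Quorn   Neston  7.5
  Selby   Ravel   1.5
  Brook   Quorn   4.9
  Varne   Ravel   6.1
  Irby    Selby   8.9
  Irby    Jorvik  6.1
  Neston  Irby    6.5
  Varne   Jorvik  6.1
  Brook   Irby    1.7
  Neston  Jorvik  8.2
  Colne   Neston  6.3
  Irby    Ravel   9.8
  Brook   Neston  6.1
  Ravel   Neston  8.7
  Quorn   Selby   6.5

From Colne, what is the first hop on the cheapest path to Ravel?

Enumerating some paths:
Colne → Irby → Brook → Selby → Ravel: 3.9+1.7+1.3+1.5 = 8.4
Colne → Ravel: 8.7 = 8.7
Cheapest is Colne → Irby → Brook → Selby → Ravel at $8.4.
So from Colne the first move is to Irby.

Irby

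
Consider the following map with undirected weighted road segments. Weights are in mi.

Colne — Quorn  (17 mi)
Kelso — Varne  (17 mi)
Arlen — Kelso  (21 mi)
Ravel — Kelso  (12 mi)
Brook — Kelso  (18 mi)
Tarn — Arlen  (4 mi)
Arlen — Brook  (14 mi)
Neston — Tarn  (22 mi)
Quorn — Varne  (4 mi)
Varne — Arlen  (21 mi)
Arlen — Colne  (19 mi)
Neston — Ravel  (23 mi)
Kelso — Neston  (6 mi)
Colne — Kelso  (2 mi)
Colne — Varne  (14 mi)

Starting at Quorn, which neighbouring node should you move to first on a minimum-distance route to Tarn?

Varne

Enumerating some paths:
Quorn - Varne - Colne - Arlen - Tarn: 4+14+19+4 = 41
Quorn - Varne - Arlen - Tarn: 4+21+4 = 29
Quorn - Colne - Kelso - Arlen - Tarn: 17+2+21+4 = 44
Quorn - Colne - Arlen - Tarn: 17+19+4 = 40
Cheapest is Quorn - Varne - Arlen - Tarn at 29 mi.
So from Quorn the first move is to Varne.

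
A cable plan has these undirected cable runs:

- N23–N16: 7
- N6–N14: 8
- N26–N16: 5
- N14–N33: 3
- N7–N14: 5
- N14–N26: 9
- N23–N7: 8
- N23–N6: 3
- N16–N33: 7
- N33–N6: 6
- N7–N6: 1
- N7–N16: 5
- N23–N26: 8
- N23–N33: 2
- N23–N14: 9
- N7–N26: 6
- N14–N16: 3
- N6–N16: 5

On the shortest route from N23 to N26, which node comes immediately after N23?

Enumerating some paths:
N23–N6–N7–N26: 3+1+6 = 10
N23–N26: 8 = 8
N23–N16–N26: 7+5 = 12
N23–N6–N16–N26: 3+5+5 = 13
The minimum is 8 via N23–N26.
So from N23 the first move is to N26.

N26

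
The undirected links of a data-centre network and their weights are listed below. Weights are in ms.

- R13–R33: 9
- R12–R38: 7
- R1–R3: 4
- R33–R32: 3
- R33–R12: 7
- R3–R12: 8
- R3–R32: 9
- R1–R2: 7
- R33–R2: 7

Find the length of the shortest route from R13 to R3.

Shortest distances from R13:
R13: 0
R33: 9  (via R13)
R32: 12  (via R33)
R2: 16  (via R33)
R12: 16  (via R33)
R3: 21  (via R32)
Shortest route: R13–R33–R32–R3 = 21 ms.

21 ms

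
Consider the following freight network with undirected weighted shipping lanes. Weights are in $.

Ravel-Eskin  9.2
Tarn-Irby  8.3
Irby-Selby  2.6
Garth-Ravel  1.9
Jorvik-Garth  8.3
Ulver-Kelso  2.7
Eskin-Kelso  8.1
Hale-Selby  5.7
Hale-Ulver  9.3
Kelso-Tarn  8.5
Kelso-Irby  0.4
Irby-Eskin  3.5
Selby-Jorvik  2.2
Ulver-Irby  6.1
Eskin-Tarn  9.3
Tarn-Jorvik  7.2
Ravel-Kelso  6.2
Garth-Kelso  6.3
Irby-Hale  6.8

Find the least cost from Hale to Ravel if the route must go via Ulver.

$18.2

Best Hale to Ulver: Hale → Ulver costing 9.3
Shortest Ulver→Ravel: Ulver → Kelso → Ravel = 8.9
Total via Ulver: 9.3 + 8.9 = $18.2.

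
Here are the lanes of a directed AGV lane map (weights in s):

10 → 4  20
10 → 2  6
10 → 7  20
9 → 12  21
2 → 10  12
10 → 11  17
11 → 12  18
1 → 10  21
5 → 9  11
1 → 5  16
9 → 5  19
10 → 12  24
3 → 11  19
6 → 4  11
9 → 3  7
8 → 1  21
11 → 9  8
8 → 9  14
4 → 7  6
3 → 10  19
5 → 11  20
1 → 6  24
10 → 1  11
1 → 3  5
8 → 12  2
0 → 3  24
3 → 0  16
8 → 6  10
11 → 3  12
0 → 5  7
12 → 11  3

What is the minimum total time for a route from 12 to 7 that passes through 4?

Best 12 to 4: 12 → 11 → 3 → 10 → 4 costing 54
Shortest 4→7: 4 → 7 = 6
Total via 4: 54 + 6 = 60 s.

60 s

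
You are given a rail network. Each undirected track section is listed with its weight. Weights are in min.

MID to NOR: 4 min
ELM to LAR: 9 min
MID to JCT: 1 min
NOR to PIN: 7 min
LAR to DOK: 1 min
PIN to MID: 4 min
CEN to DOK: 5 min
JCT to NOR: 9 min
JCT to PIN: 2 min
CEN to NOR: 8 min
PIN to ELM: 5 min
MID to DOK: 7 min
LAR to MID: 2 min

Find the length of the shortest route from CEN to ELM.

Settle nodes by increasing distance from CEN:
CEN: 0
DOK: 5  (via CEN)
LAR: 6  (via DOK)
MID: 8  (via LAR)
NOR: 8  (via CEN)
JCT: 9  (via MID)
PIN: 11  (via JCT)
ELM: 15  (via LAR)
Shortest route: CEN → DOK → LAR → ELM = 15 min.

15 min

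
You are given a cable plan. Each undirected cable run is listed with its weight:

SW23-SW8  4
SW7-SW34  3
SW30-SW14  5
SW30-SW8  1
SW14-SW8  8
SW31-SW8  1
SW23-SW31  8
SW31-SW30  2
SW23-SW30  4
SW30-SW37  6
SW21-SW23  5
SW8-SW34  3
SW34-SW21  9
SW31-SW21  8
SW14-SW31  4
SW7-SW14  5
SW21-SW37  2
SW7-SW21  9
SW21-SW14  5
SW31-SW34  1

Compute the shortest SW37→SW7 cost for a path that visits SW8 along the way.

12

Shortest SW37→SW8: SW37 → SW30 → SW8 = 7
Best SW8 to SW7: SW8 → SW31 → SW34 → SW7 costing 5
Total via SW8: 7 + 5 = 12.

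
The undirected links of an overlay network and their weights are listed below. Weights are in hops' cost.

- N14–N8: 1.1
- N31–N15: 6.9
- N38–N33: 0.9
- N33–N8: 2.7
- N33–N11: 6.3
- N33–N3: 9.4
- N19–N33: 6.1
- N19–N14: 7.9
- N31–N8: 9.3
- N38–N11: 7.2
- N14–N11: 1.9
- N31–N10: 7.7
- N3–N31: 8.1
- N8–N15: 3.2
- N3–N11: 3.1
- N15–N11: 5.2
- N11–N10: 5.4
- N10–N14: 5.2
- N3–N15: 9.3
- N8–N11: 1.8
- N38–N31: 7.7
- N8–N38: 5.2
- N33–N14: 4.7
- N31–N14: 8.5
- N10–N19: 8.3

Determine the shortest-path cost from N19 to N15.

Enumerating some paths:
N19 → N33 → N8 → N15: 6.1+2.7+3.2 = 12
N19 → N14 → N8 → N15: 7.9+1.1+3.2 = 12.2
Cheapest is N19 → N33 → N8 → N15 at 12 hops' cost.

12 hops' cost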